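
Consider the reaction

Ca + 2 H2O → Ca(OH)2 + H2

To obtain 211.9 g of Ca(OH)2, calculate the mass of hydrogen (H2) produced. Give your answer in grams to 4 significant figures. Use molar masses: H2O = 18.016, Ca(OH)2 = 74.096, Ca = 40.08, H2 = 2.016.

5.765 g

n(Ca(OH)2) = 211.90 g / 74.096 g/mol = 2.8598 mol.
From the equation the Ca(OH)2:H2 mole ratio is 1:1, so n(H2) = 2.8598 × 1/1 = 2.8598 mol.
Mass of H2 = 2.8598 mol × 2.016 g/mol = 5.7654 g.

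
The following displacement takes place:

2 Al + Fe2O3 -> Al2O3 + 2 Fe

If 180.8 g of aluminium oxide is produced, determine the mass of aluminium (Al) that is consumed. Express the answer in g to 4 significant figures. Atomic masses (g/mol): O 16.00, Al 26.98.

95.68 g

M(Al2O3) = 2(26.98) + 3(16.00) = 101.96 g/mol.
M(Al) = 26.98 g/mol.
n(Al2O3) = 180.80 g / 101.96 g/mol = 1.7732 mol.
From the equation the Al2O3:Al mole ratio is 1:2, so n(Al) = 1.7732 × 2/1 = 3.5465 mol.
Mass of Al = 3.5465 mol × 26.98 g/mol = 95.684 g.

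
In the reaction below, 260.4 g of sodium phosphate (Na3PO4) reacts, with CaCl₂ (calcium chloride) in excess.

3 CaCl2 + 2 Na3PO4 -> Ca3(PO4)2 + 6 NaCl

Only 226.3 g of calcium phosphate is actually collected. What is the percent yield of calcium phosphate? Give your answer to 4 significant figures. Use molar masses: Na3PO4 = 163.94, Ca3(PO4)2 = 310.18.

n(Na3PO4) = 260.40 g / 163.94 g/mol = 1.5884 mol.
From the equation the Na3PO4:Ca3(PO4)2 mole ratio is 2:1, so n(Ca3(PO4)2) = 1.5884 × 1/2 = 0.79419 mol.
Mass of Ca3(PO4)2 = 0.79419 mol × 310.18 g/mol = 246.34 g.
This is the theoretical yield. Percent yield = 226.3 g / 246.34 g × 100% = 91.864%.

91.86 %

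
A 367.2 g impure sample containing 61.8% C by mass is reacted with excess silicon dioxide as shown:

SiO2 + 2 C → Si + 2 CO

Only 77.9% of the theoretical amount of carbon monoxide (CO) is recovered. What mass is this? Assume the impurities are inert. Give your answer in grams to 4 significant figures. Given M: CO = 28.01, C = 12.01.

412.3 g

Pure C available = 367.2 g × 0.618 = 226.93 g.
n(C) = 226.93 g / 12.01 g/mol = 18.895 mol.
From the equation the C:CO mole ratio is 2:2, so n(CO) = 18.895 × 2/2 = 18.895 mol.
Mass of CO = 18.895 mol × 28.01 g/mol = 529.25 g.
Actual mass collected = 529.25 g × 0.779 = 412.29 g.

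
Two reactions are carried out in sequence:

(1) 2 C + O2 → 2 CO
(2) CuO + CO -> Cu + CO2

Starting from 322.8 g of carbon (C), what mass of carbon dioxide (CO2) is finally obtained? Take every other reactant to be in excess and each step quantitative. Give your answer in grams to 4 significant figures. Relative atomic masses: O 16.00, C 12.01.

M(C) = 12.01 g/mol.
M(CO2) = 12.01 + 2(16.00) = 44.01 g/mol.
n(C) = 322.80 / 12.01 = 26.878 mol.
Step 1 gives a 2:2 ratio of C to CO, so n(CO) = 26.878 mol.
In step 2 the CO:CO2 ratio is 1:1, so n(CO2) = 26.878 mol.
Mass of CO2 = 26.878 × 44.01 = 1182.9 g.

1183 g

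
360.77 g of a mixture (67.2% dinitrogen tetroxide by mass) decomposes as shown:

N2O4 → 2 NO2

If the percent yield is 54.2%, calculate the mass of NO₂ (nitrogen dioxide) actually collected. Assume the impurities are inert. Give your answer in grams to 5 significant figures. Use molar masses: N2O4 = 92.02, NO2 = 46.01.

131.40 g

Pure N2O4 available = 360.77 g × 0.672 = 242.437 g.
n(N2O4) = 242.437 g / 92.02 g/mol = 2.63462 mol.
From the equation the N2O4:NO2 mole ratio is 1:2, so n(NO2) = 2.63462 × 2/1 = 5.26923 mol.
Mass of NO2 = 5.26923 mol × 46.01 g/mol = 242.437 g.
Actual mass collected = 242.437 g × 0.542 = 131.401 g.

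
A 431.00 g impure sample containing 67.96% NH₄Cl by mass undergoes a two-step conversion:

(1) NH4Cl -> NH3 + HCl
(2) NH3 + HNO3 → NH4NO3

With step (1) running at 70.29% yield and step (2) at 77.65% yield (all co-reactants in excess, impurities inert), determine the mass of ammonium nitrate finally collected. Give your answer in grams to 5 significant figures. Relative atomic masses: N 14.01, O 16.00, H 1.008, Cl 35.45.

239.25 g

Pure NH4Cl = 431.00 × 0.6796 = 292.908 g.
M(NH4Cl) = 14.01 + 4(1.008) + 35.45 = 53.492 g/mol.
M(NH4NO3) = 2(14.01) + 4(1.008) + 3(16.00) = 80.052 g/mol.
n(NH4Cl) = 292.908 / 53.492 = 5.47573 mol.
Step 1 (NH4Cl:NH3 = 1:1): theoretical n(NH3) = 5.47573 mol; at 70.29% yield, n(NH3) = 3.84889 mol.
Step 2 (NH3:NH4NO3 = 1:1): theoretical n(NH4NO3) = 3.84889 mol, so theoretical mass = 3.84889 × 80.052 = 308.111 g.
At 77.65% yield, actual mass of NH4NO3 = 308.111 × 0.7765 = 239.248 g.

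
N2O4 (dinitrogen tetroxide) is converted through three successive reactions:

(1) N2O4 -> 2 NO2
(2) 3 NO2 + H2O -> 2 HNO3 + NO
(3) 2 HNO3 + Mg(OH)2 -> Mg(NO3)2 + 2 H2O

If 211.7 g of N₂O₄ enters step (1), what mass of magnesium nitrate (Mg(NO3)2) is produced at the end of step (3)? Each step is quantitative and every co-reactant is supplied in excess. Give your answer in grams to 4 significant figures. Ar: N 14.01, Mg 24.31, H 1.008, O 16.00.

227.5 g

M(N2O4) = 2(14.01) + 4(16.00) = 92.02 g/mol.
M(Mg(NO3)2) = 24.31 + 2(14.01) + 6(16.00) = 148.33 g/mol.
n(N2O4) = 211.7 / 92.02 = 2.3006 mol.
Reaction (1): N2O4→NO2 ratio 1:2 ⇒ n(NO2) = 4.6012 mol.
Reaction (2): NO2→HNO3 ratio 3:2 ⇒ n(HNO3) = 3.0674 mol.
Reaction (3): HNO3→Mg(NO3)2 ratio 2:1 ⇒ n(Mg(NO3)2) = 1.5337 mol.
Mass of Mg(NO3)2 = 1.5337 × 148.33 = 227.50 g.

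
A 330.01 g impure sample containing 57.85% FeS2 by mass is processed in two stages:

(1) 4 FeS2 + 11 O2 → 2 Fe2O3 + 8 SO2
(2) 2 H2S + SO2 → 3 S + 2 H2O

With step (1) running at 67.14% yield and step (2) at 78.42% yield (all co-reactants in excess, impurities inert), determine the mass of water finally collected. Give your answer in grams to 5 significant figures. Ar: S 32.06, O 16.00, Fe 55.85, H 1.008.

Pure FeS2 = 330.01 × 0.5785 = 190.911 g.
M(FeS2) = 55.85 + 2(32.06) = 119.97 g/mol.
M(H2O) = 2(1.008) + 16.00 = 18.016 g/mol.
n(FeS2) = 190.911 / 119.97 = 1.59132 mol.
Step 1 (FeS2:SO2 = 4:8): theoretical n(SO2) = 3.18264 mol; at 67.14% yield, n(SO2) = 2.13683 mol.
Step 2 (SO2:H2O = 1:2): theoretical n(H2O) = 4.27365 mol, so theoretical mass = 4.27365 × 18.016 = 76.9941 g.
At 78.42% yield, actual mass of H2O = 76.9941 × 0.7842 = 60.3788 g.

60.379 g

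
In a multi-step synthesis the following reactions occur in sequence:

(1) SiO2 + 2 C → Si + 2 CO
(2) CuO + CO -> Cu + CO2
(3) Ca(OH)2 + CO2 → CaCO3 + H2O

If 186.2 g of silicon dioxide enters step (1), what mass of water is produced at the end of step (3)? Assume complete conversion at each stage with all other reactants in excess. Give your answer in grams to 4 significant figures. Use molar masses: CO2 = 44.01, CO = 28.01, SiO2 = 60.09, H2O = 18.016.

n(SiO2) = 186.2 / 60.09 = 3.0987 mol.
Reaction (1): SiO2→CO ratio 1:2 ⇒ n(CO) = 6.1974 mol.
Reaction (2): CO→CO2 ratio 1:1 ⇒ n(CO2) = 6.1974 mol.
Reaction (3): CO2→H2O ratio 1:1 ⇒ n(H2O) = 6.1974 mol.
Mass of H2O = 6.1974 × 18.016 = 111.65 g.

111.7 g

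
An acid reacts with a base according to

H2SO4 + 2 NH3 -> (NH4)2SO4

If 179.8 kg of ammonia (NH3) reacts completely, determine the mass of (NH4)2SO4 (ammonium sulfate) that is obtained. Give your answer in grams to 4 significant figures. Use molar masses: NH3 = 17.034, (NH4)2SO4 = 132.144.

697400 g

Convert: 179.8 kg = 179800 g.
n(NH3) = 179800 g / 17.034 g/mol = 10555 mol.
From the equation the NH3:(NH4)2SO4 mole ratio is 2:1, so n((NH4)2SO4) = 10555 × 1/2 = 5277.7 mol.
Mass of (NH4)2SO4 = 5277.7 mol × 132.144 g/mol = 697410 g.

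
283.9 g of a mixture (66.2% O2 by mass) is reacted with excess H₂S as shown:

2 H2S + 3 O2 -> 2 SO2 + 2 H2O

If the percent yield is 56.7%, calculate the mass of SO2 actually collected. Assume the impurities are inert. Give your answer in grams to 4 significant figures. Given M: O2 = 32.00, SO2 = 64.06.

142.2 g

Pure O2 available = 283.9 g × 0.662 = 187.94 g.
n(O2) = 187.94 g / 32.00 g/mol = 5.8732 mol.
From the equation the O2:SO2 mole ratio is 3:2, so n(SO2) = 5.8732 × 2/3 = 3.9155 mol.
Mass of SO2 = 3.9155 mol × 64.06 g/mol = 250.82 g.
Actual mass collected = 250.82 g × 0.567 = 142.22 g.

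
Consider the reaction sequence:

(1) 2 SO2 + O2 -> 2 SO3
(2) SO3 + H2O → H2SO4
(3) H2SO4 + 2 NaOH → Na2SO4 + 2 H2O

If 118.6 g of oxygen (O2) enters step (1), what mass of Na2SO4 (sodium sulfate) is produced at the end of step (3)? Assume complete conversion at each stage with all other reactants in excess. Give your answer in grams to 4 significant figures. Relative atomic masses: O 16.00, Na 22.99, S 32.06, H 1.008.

M(O2) = 2(16.00) = 32.00 g/mol.
M(Na2SO4) = 2(22.99) + 32.06 + 4(16.00) = 142.04 g/mol.
n(O2) = 118.6 / 32.00 = 3.7062 mol.
Reaction (1): O2→SO3 ratio 1:2 ⇒ n(SO3) = 7.4125 mol.
Reaction (2): SO3→H2SO4 ratio 1:1 ⇒ n(H2SO4) = 7.4125 mol.
Reaction (3): H2SO4→Na2SO4 ratio 1:1 ⇒ n(Na2SO4) = 7.4125 mol.
Mass of Na2SO4 = 7.4125 × 142.04 = 1052.9 g.

1053 g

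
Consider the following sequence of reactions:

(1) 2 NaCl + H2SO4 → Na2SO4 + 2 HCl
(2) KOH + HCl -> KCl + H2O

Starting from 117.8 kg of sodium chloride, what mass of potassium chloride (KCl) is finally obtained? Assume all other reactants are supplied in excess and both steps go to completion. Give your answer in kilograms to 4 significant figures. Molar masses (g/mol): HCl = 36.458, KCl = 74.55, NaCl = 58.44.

150.3 kg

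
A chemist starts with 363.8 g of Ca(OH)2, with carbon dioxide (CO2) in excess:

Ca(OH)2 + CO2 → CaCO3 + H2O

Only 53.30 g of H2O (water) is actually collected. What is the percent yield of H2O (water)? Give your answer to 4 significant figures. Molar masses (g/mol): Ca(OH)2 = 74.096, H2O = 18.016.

60.26 %

n(Ca(OH)2) = 363.80 g / 74.096 g/mol = 4.9098 mol.
From the equation the Ca(OH)2:H2O mole ratio is 1:1, so n(H2O) = 4.9098 × 1/1 = 4.9098 mol.
Mass of H2O = 4.9098 mol × 18.016 g/mol = 88.456 g.
This is the theoretical yield. Percent yield = 53.30 g / 88.456 g × 100% = 60.256%.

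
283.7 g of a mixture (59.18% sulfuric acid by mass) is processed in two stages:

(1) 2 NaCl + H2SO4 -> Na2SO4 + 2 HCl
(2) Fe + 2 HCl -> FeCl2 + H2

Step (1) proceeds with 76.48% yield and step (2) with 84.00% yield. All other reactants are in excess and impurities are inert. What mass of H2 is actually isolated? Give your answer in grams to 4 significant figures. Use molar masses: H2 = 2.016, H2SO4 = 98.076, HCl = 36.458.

2.217 g

Pure H2SO4 = 283.7 × 0.5918 = 167.89 g.
n(H2SO4) = 167.89 / 98.076 = 1.7119 mol.
Step 1 (H2SO4:HCl = 1:2): theoretical n(HCl) = 3.4237 mol; at 76.48% yield, n(HCl) = 2.6185 mol.
Step 2 (HCl:H2 = 2:1): theoretical n(H2) = 1.3092 mol, so theoretical mass = 1.3092 × 2.016 = 2.6394 g.
At 84.00% yield, actual mass of H2 = 2.6394 × 0.8400 = 2.2171 g.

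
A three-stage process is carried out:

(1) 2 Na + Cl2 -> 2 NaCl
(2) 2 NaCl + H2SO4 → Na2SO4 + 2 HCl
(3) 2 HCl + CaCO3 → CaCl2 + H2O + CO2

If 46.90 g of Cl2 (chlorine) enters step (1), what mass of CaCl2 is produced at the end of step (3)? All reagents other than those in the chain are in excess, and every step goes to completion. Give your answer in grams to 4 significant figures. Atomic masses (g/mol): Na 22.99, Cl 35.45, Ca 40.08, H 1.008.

M(Cl2) = 2(35.45) = 70.90 g/mol.
M(CaCl2) = 40.08 + 2(35.45) = 110.98 g/mol.
n(Cl2) = 46.90 / 70.90 = 0.66150 mol.
Reaction (1): Cl2→NaCl ratio 1:2 ⇒ n(NaCl) = 1.3230 mol.
Reaction (2): NaCl→HCl ratio 2:2 ⇒ n(HCl) = 1.3230 mol.
Reaction (3): HCl→CaCl2 ratio 2:1 ⇒ n(CaCl2) = 0.66150 mol.
Mass of CaCl2 = 0.66150 × 110.98 = 73.413 g.

73.41 g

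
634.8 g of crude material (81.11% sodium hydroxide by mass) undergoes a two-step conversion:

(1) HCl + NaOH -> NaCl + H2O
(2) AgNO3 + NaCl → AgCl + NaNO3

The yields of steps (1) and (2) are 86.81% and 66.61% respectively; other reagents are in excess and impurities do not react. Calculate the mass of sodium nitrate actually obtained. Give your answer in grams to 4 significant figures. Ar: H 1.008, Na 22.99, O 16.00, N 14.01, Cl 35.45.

632.7 g

Pure NaOH = 634.8 × 0.8111 = 514.89 g.
M(NaOH) = 22.99 + 16.00 + 1.008 = 39.998 g/mol.
M(NaNO3) = 22.99 + 14.01 + 3(16.00) = 85.00 g/mol.
n(NaOH) = 514.89 / 39.998 = 12.873 mol.
Step 1 (NaOH:NaCl = 1:1): theoretical n(NaCl) = 12.873 mol; at 86.81% yield, n(NaCl) = 11.175 mol.
Step 2 (NaCl:NaNO3 = 1:1): theoretical n(NaNO3) = 11.175 mol, so theoretical mass = 11.175 × 85.00 = 949.86 g.
At 66.61% yield, actual mass of NaNO3 = 949.86 × 0.6661 = 632.70 g.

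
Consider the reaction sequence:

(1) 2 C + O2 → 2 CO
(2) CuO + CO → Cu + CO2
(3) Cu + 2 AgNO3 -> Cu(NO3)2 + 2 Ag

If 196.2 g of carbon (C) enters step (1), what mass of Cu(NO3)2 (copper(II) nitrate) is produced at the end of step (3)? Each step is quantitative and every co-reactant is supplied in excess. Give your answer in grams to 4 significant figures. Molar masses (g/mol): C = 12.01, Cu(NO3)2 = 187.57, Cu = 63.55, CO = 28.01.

3064 g

n(C) = 196.2 / 12.01 = 16.336 mol.
Reaction (1): C→CO ratio 2:2 ⇒ n(CO) = 16.336 mol.
Reaction (2): CO→Cu ratio 1:1 ⇒ n(Cu) = 16.336 mol.
Reaction (3): Cu→Cu(NO3)2 ratio 1:1 ⇒ n(Cu(NO3)2) = 16.336 mol.
Mass of Cu(NO3)2 = 16.336 × 187.57 = 3064.2 g.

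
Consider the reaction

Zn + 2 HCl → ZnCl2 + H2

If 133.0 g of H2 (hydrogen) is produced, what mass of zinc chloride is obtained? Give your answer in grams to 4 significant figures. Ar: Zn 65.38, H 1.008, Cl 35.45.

8991 g

M(H2) = 2(1.008) = 2.016 g/mol.
M(ZnCl2) = 65.38 + 2(35.45) = 136.28 g/mol.
n(H2) = 133.00 g / 2.016 g/mol = 65.972 mol.
From the equation the H2:ZnCl2 mole ratio is 1:1, so n(ZnCl2) = 65.972 × 1/1 = 65.972 mol.
Mass of ZnCl2 = 65.972 mol × 136.28 g/mol = 8990.7 g.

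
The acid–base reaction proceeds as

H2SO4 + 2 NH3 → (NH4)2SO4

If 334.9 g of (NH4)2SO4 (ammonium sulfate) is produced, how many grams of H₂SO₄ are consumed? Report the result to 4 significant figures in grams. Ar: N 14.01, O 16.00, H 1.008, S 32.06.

248.6 g

M((NH4)2SO4) = 2(14.01) + 8(1.008) + 32.06 + 4(16.00) = 132.144 g/mol.
M(H2SO4) = 2(1.008) + 32.06 + 4(16.00) = 98.076 g/mol.
n((NH4)2SO4) = 334.90 g / 132.144 g/mol = 2.5344 mol.
From the equation the (NH4)2SO4:H2SO4 mole ratio is 1:1, so n(H2SO4) = 2.5344 × 1/1 = 2.5344 mol.
Mass of H2SO4 = 2.5344 mol × 98.076 g/mol = 248.56 g.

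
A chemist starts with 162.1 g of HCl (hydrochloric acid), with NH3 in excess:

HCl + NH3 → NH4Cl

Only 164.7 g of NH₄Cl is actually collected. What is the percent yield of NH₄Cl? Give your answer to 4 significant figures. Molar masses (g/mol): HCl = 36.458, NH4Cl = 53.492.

69.25 %

n(HCl) = 162.10 g / 36.458 g/mol = 4.4462 mol.
From the equation the HCl:NH4Cl mole ratio is 1:1, so n(NH4Cl) = 4.4462 × 1/1 = 4.4462 mol.
Mass of NH4Cl = 4.4462 mol × 53.492 g/mol = 237.84 g.
This is the theoretical yield. Percent yield = 164.7 g / 237.84 g × 100% = 69.249%.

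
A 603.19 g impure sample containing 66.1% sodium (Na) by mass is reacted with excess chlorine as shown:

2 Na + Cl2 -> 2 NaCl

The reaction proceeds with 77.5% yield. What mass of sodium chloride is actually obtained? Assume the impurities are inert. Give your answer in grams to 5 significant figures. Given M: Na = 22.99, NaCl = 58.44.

Pure Na available = 603.19 g × 0.661 = 398.709 g.
n(Na) = 398.709 g / 22.99 g/mol = 17.3427 mol.
From the equation the Na:NaCl mole ratio is 2:2, so n(NaCl) = 17.3427 × 2/2 = 17.3427 mol.
Mass of NaCl = 17.3427 mol × 58.44 g/mol = 1013.51 g.
Actual mass collected = 1013.51 g × 0.775 = 785.468 g.

785.47 g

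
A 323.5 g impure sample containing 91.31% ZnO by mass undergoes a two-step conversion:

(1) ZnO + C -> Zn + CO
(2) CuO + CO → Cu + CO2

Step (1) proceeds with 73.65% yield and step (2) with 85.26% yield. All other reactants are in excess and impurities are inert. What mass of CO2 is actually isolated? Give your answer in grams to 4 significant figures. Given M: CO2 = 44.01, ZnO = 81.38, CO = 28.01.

100.3 g

Pure ZnO = 323.5 × 0.9131 = 295.39 g.
n(ZnO) = 295.39 / 81.38 = 3.6297 mol.
Step 1 (ZnO:CO = 1:1): theoretical n(CO) = 3.6297 mol; at 73.65% yield, n(CO) = 2.6733 mol.
Step 2 (CO:CO2 = 1:1): theoretical n(CO2) = 2.6733 mol, so theoretical mass = 2.6733 × 44.01 = 117.65 g.
At 85.26% yield, actual mass of CO2 = 117.65 × 0.8526 = 100.31 g.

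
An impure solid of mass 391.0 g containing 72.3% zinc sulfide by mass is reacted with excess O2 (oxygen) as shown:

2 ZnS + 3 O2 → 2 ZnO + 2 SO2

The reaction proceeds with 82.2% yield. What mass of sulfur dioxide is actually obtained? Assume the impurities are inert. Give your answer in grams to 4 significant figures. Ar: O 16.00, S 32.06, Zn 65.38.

152.8 g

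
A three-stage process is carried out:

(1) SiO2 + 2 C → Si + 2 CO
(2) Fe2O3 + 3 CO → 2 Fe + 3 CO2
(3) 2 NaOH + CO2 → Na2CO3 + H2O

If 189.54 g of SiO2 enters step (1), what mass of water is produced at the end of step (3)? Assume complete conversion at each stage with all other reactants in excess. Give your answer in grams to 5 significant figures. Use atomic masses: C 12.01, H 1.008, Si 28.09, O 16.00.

M(SiO2) = 28.09 + 2(16.00) = 60.09 g/mol.
M(H2O) = 2(1.008) + 16.00 = 18.016 g/mol.
n(SiO2) = 189.54 / 60.09 = 3.15427 mol.
Reaction (1): SiO2→CO ratio 1:2 ⇒ n(CO) = 6.30854 mol.
Reaction (2): CO→CO2 ratio 3:3 ⇒ n(CO2) = 6.30854 mol.
Reaction (3): CO2→H2O ratio 1:1 ⇒ n(H2O) = 6.30854 mol.
Mass of H2O = 6.30854 × 18.016 = 113.655 g.

113.65 g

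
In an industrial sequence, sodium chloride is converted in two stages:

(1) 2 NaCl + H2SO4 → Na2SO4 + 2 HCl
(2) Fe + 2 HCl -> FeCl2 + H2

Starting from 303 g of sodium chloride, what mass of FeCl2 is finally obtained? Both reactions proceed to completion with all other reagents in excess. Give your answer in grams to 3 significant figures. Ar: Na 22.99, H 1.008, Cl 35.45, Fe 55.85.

329 g

M(NaCl) = 22.99 + 35.45 = 58.44 g/mol.
M(FeCl2) = 55.85 + 2(35.45) = 126.75 g/mol.
n(NaCl) = 303.0 / 58.44 = 5.185 mol.
Step 1 gives a 2:2 ratio of NaCl to HCl, so n(HCl) = 5.185 mol.
In step 2 the HCl:FeCl2 ratio is 2:1, so n(FeCl2) = 2.592 mol.
Mass of FeCl2 = 2.592 × 126.75 = 328.6 g.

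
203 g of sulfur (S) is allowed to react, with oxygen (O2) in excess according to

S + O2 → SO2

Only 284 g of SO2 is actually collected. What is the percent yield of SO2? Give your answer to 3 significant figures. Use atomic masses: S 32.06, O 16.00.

M(S) = 32.06 g/mol.
M(SO2) = 32.06 + 2(16.00) = 64.06 g/mol.
n(S) = 203.0 g / 32.06 g/mol = 6.332 mol.
From the equation the S:SO2 mole ratio is 1:1, so n(SO2) = 6.332 × 1/1 = 6.332 mol.
Mass of SO2 = 6.332 mol × 64.06 g/mol = 405.6 g.
This is the theoretical yield. Percent yield = 284 g / 405.6 g × 100% = 70.02%.

70.0 %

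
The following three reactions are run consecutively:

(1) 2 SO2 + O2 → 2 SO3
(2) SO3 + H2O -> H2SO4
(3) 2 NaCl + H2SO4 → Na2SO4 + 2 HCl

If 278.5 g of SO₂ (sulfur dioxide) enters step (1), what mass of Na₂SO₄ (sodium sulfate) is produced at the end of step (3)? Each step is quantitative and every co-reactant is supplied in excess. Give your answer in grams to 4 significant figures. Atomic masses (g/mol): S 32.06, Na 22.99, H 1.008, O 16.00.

M(SO2) = 32.06 + 2(16.00) = 64.06 g/mol.
M(Na2SO4) = 2(22.99) + 32.06 + 4(16.00) = 142.04 g/mol.
n(SO2) = 278.5 / 64.06 = 4.3475 mol.
Reaction (1): SO2→SO3 ratio 2:2 ⇒ n(SO3) = 4.3475 mol.
Reaction (2): SO3→H2SO4 ratio 1:1 ⇒ n(H2SO4) = 4.3475 mol.
Reaction (3): H2SO4→Na2SO4 ratio 1:1 ⇒ n(Na2SO4) = 4.3475 mol.
Mass of Na2SO4 = 4.3475 × 142.04 = 617.52 g.

617.5 g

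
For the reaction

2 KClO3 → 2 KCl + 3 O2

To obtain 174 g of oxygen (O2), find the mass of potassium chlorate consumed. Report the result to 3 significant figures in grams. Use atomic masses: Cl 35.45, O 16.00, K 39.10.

444 g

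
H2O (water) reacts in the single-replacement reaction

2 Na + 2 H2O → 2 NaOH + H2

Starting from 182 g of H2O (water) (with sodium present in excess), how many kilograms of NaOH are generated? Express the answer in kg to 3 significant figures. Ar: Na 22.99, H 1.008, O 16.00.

M(H2O) = 2(1.008) + 16.00 = 18.016 g/mol.
M(NaOH) = 22.99 + 16.00 + 1.008 = 39.998 g/mol.
n(H2O) = 182.0 g / 18.016 g/mol = 10.10 mol.
From the equation the H2O:NaOH mole ratio is 2:2, so n(NaOH) = 10.10 × 2/2 = 10.10 mol.
Mass of NaOH = 10.10 mol × 39.998 g/mol = 404.1 g.
Converting to kg: 404.1 g = 0.404 kg.

0.404 kg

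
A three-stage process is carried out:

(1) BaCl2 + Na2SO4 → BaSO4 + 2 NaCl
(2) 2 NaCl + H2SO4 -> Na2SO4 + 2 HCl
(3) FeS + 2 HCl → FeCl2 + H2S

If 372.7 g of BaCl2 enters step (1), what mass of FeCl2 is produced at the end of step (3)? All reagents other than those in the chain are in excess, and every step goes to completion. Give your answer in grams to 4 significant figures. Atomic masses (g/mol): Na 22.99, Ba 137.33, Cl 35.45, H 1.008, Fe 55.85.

M(BaCl2) = 137.33 + 2(35.45) = 208.23 g/mol.
M(FeCl2) = 55.85 + 2(35.45) = 126.75 g/mol.
n(BaCl2) = 372.7 / 208.23 = 1.7898 mol.
Reaction (1): BaCl2→NaCl ratio 1:2 ⇒ n(NaCl) = 3.5797 mol.
Reaction (2): NaCl→HCl ratio 2:2 ⇒ n(HCl) = 3.5797 mol.
Reaction (3): HCl→FeCl2 ratio 2:1 ⇒ n(FeCl2) = 1.7898 mol.
Mass of FeCl2 = 1.7898 × 126.75 = 226.86 g.

226.9 g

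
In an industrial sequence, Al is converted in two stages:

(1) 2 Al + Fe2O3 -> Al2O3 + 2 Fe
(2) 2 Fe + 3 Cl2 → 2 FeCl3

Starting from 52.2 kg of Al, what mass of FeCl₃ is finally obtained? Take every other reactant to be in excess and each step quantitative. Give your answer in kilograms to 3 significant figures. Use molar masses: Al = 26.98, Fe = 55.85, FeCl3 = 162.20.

314 kg

52.2 kg = 52200 g.
n(Al) = 52200 / 26.98 = 1935 mol.
Step 1 gives a 2:2 ratio of Al to Fe, so n(Fe) = 1935 mol.
In step 2 the Fe:FeCl3 ratio is 2:2, so n(FeCl3) = 1935 mol.
Mass of FeCl3 = 1935 × 162.20 = 313800 g = 314 kg.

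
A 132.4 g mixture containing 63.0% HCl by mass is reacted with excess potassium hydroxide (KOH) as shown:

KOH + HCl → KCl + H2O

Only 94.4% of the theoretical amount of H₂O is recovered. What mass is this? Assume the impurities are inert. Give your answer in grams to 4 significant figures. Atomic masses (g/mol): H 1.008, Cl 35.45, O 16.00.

Pure HCl available = 132.4 g × 0.630 = 83.412 g.
M(HCl) = 1.008 + 35.45 = 36.458 g/mol.
M(H2O) = 2(1.008) + 16.00 = 18.016 g/mol.
n(HCl) = 83.412 g / 36.458 g/mol = 2.2879 mol.
From the equation the HCl:H2O mole ratio is 1:1, so n(H2O) = 2.2879 × 1/1 = 2.2879 mol.
Mass of H2O = 2.2879 mol × 18.016 g/mol = 41.219 g.
Actual mass collected = 41.219 g × 0.944 = 38.910 g.

38.91 g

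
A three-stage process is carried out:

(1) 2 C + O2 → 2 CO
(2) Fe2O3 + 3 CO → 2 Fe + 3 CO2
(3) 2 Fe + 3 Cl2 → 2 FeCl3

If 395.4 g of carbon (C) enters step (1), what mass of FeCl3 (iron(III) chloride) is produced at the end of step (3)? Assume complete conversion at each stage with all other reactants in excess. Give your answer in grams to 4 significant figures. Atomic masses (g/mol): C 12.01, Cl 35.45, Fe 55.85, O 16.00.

M(C) = 12.01 g/mol.
M(FeCl3) = 55.85 + 3(35.45) = 162.20 g/mol.
n(C) = 395.4 / 12.01 = 32.923 mol.
Reaction (1): C→CO ratio 2:2 ⇒ n(CO) = 32.923 mol.
Reaction (2): CO→Fe ratio 3:2 ⇒ n(Fe) = 21.948 mol.
Reaction (3): Fe→FeCl3 ratio 2:2 ⇒ n(FeCl3) = 21.948 mol.
Mass of FeCl3 = 21.948 × 162.20 = 3560.0 g.

3560 g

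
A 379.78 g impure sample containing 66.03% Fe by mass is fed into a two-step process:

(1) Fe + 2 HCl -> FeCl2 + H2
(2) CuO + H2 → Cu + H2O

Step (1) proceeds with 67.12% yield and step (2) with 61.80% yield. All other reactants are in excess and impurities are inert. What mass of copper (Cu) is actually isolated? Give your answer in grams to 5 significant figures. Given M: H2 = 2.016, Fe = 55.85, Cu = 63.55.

118.36 g

Pure Fe = 379.78 × 0.6603 = 250.769 g.
n(Fe) = 250.769 / 55.85 = 4.49004 mol.
Step 1 (Fe:H2 = 1:1): theoretical n(H2) = 4.49004 mol; at 67.12% yield, n(H2) = 3.01371 mol.
Step 2 (H2:Cu = 1:1): theoretical n(Cu) = 3.01371 mol, so theoretical mass = 3.01371 × 63.55 = 191.522 g.
At 61.80% yield, actual mass of Cu = 191.522 × 0.6180 = 118.360 g.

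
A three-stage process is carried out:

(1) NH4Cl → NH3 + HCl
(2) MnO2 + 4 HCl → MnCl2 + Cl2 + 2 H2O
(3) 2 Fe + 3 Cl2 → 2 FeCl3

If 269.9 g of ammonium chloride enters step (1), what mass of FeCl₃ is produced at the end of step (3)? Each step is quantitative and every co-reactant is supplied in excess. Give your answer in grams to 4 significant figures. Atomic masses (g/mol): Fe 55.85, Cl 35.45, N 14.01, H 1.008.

M(NH4Cl) = 14.01 + 4(1.008) + 35.45 = 53.492 g/mol.
M(FeCl3) = 55.85 + 3(35.45) = 162.20 g/mol.
n(NH4Cl) = 269.9 / 53.492 = 5.0456 mol.
Reaction (1): NH4Cl→HCl ratio 1:1 ⇒ n(HCl) = 5.0456 mol.
Reaction (2): HCl→Cl2 ratio 4:1 ⇒ n(Cl2) = 1.2614 mol.
Reaction (3): Cl2→FeCl3 ratio 3:2 ⇒ n(FeCl3) = 0.84094 mol.
Mass of FeCl3 = 0.84094 × 162.20 = 136.40 g.

136.4 g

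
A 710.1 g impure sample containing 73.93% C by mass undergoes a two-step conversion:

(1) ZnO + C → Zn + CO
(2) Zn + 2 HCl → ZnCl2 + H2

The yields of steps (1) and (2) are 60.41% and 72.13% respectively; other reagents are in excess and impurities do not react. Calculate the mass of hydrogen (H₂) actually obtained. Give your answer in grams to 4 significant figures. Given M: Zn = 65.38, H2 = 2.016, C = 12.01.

Pure C = 710.1 × 0.7393 = 524.98 g.
n(C) = 524.98 / 12.01 = 43.712 mol.
Step 1 (C:Zn = 1:1): theoretical n(Zn) = 43.712 mol; at 60.41% yield, n(Zn) = 26.406 mol.
Step 2 (Zn:H2 = 1:1): theoretical n(H2) = 26.406 mol, so theoretical mass = 26.406 × 2.016 = 53.235 g.
At 72.13% yield, actual mass of H2 = 53.235 × 0.7213 = 38.398 g.

38.40 g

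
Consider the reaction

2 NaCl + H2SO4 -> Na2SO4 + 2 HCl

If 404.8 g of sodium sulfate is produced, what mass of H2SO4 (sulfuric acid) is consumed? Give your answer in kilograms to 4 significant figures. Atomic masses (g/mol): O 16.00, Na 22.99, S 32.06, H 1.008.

M(Na2SO4) = 2(22.99) + 32.06 + 4(16.00) = 142.04 g/mol.
M(H2SO4) = 2(1.008) + 32.06 + 4(16.00) = 98.076 g/mol.
n(Na2SO4) = 404.80 g / 142.04 g/mol = 2.8499 mol.
From the equation the Na2SO4:H2SO4 mole ratio is 1:1, so n(H2SO4) = 2.8499 × 1/1 = 2.8499 mol.
Mass of H2SO4 = 2.8499 mol × 98.076 g/mol = 279.51 g.
Converting to kg: 279.51 g = 0.2795 kg.

0.2795 kg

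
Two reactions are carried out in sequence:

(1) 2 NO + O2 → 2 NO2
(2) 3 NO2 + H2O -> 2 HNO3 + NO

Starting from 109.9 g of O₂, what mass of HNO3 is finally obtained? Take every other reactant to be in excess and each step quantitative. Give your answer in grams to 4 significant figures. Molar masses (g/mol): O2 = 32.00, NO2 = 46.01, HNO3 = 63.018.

n(O2) = 109.90 / 32.00 = 3.4344 mol.
Step 1 gives a 1:2 ratio of O2 to NO2, so n(NO2) = 6.8688 mol.
In step 2 the NO2:HNO3 ratio is 3:2, so n(HNO3) = 4.5792 mol.
Mass of HNO3 = 4.5792 × 63.018 = 288.57 g.

288.6 g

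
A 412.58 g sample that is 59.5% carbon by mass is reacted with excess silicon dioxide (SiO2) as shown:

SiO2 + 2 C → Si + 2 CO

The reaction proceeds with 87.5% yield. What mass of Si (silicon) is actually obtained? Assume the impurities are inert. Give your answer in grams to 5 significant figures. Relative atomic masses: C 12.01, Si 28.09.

251.20 g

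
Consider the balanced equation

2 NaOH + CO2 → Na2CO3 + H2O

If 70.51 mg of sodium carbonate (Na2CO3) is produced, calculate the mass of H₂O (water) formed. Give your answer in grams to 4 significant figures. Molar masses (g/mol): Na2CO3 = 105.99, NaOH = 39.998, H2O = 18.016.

0.01199 g

Convert: 70.51 mg = 0.070510 g.
n(Na2CO3) = 0.070510 g / 105.99 g/mol = 0.00066525 mol.
From the equation the Na2CO3:H2O mole ratio is 1:1, so n(H2O) = 0.00066525 × 1/1 = 0.00066525 mol.
Mass of H2O = 0.00066525 mol × 18.016 g/mol = 0.011985 g.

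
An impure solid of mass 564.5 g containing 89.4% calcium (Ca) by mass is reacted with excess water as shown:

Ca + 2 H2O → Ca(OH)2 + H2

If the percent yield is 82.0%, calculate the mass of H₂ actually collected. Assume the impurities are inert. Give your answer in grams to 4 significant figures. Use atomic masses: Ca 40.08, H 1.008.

Pure Ca available = 564.5 g × 0.894 = 504.66 g.
M(Ca) = 40.08 g/mol.
M(H2) = 2(1.008) = 2.016 g/mol.
n(Ca) = 504.66 g / 40.08 g/mol = 12.591 mol.
From the equation the Ca:H2 mole ratio is 1:1, so n(H2) = 12.591 × 1/1 = 12.591 mol.
Mass of H2 = 12.591 mol × 2.016 g/mol = 25.384 g.
Actual mass collected = 25.384 g × 0.820 = 20.815 g.

20.82 g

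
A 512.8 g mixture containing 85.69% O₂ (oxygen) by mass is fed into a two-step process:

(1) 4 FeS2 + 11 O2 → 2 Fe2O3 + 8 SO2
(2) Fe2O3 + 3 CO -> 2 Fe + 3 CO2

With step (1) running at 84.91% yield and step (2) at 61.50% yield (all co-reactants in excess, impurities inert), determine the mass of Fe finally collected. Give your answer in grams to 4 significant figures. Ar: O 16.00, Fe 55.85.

145.6 g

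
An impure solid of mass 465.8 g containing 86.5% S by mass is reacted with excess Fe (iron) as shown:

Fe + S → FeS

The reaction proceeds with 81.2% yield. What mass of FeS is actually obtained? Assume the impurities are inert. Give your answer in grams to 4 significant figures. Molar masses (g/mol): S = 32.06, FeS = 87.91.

Pure S available = 465.8 g × 0.865 = 402.92 g.
n(S) = 402.92 g / 32.06 g/mol = 12.568 mol.
From the equation the S:FeS mole ratio is 1:1, so n(FeS) = 12.568 × 1/1 = 12.568 mol.
Mass of FeS = 12.568 mol × 87.91 g/mol = 1104.8 g.
Actual mass collected = 1104.8 g × 0.812 = 897.11 g.

897.1 g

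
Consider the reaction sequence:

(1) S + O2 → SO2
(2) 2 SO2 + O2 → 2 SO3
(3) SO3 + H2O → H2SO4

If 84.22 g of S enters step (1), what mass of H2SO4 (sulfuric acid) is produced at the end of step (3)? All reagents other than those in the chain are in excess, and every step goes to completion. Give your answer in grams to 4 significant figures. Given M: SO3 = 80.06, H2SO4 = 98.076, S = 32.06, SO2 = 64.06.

n(S) = 84.22 / 32.06 = 2.6269 mol.
Reaction (1): S→SO2 ratio 1:1 ⇒ n(SO2) = 2.6269 mol.
Reaction (2): SO2→SO3 ratio 2:2 ⇒ n(SO3) = 2.6269 mol.
Reaction (3): SO3→H2SO4 ratio 1:1 ⇒ n(H2SO4) = 2.6269 mol.
Mass of H2SO4 = 2.6269 × 98.076 = 257.64 g.

257.6 g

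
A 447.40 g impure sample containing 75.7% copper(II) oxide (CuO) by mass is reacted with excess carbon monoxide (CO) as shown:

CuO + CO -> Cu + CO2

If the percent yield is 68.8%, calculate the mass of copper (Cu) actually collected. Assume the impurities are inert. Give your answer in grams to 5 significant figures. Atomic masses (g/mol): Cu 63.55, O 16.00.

186.15 g

Pure CuO available = 447.40 g × 0.757 = 338.682 g.
M(CuO) = 63.55 + 16.00 = 79.55 g/mol.
M(Cu) = 63.55 g/mol.
n(CuO) = 338.682 g / 79.55 g/mol = 4.25747 mol.
From the equation the CuO:Cu mole ratio is 1:1, so n(Cu) = 4.25747 × 1/1 = 4.25747 mol.
Mass of Cu = 4.25747 mol × 63.55 g/mol = 270.562 g.
Actual mass collected = 270.562 g × 0.688 = 186.147 g.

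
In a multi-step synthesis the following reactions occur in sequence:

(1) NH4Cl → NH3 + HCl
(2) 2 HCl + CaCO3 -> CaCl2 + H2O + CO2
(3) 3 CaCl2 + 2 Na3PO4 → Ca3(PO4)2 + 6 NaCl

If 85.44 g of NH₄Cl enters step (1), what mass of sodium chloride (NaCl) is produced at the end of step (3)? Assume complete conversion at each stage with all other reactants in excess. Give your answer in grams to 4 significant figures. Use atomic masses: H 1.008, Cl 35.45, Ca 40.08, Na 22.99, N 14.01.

M(NH4Cl) = 14.01 + 4(1.008) + 35.45 = 53.492 g/mol.
M(NaCl) = 22.99 + 35.45 = 58.44 g/mol.
n(NH4Cl) = 85.44 / 53.492 = 1.5972 mol.
Reaction (1): NH4Cl→HCl ratio 1:1 ⇒ n(HCl) = 1.5972 mol.
Reaction (2): HCl→CaCl2 ratio 2:1 ⇒ n(CaCl2) = 0.79862 mol.
Reaction (3): CaCl2→NaCl ratio 3:6 ⇒ n(NaCl) = 1.5972 mol.
Mass of NaCl = 1.5972 × 58.44 = 93.343 g.

93.34 g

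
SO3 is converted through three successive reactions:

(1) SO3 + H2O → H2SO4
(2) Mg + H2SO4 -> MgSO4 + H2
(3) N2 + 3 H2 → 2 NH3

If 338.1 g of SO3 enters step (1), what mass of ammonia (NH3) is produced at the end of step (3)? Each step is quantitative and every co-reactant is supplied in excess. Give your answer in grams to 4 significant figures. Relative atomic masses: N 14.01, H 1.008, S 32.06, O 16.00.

47.96 g

M(SO3) = 32.06 + 3(16.00) = 80.06 g/mol.
M(NH3) = 14.01 + 3(1.008) = 17.034 g/mol.
n(SO3) = 338.1 / 80.06 = 4.2231 mol.
Reaction (1): SO3→H2SO4 ratio 1:1 ⇒ n(H2SO4) = 4.2231 mol.
Reaction (2): H2SO4→H2 ratio 1:1 ⇒ n(H2) = 4.2231 mol.
Reaction (3): H2→NH3 ratio 3:2 ⇒ n(NH3) = 2.8154 mol.
Mass of NH3 = 2.8154 × 17.034 = 47.957 g.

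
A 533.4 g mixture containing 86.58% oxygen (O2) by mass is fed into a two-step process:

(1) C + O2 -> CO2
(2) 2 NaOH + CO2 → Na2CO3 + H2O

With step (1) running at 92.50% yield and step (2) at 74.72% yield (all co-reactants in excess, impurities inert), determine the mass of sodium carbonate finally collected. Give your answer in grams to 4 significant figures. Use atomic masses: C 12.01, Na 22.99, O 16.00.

Pure O2 = 533.4 × 0.8658 = 461.82 g.
M(O2) = 2(16.00) = 32.00 g/mol.
M(Na2CO3) = 2(22.99) + 12.01 + 3(16.00) = 105.99 g/mol.
n(O2) = 461.82 / 32.00 = 14.432 mol.
Step 1 (O2:CO2 = 1:1): theoretical n(CO2) = 14.432 mol; at 92.50% yield, n(CO2) = 13.349 mol.
Step 2 (CO2:Na2CO3 = 1:1): theoretical n(Na2CO3) = 13.349 mol, so theoretical mass = 13.349 × 105.99 = 1414.9 g.
At 74.72% yield, actual mass of Na2CO3 = 1414.9 × 0.7472 = 1057.2 g.

1057 g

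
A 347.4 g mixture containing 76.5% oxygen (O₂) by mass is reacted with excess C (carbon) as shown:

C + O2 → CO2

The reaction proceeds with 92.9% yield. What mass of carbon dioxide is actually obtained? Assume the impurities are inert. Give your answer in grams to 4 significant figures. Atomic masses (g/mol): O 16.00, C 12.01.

339.6 g

Pure O2 available = 347.4 g × 0.765 = 265.76 g.
M(O2) = 2(16.00) = 32.00 g/mol.
M(CO2) = 12.01 + 2(16.00) = 44.01 g/mol.
n(O2) = 265.76 g / 32.00 g/mol = 8.3050 mol.
From the equation the O2:CO2 mole ratio is 1:1, so n(CO2) = 8.3050 × 1/1 = 8.3050 mol.
Mass of CO2 = 8.3050 mol × 44.01 g/mol = 365.50 g.
Actual mass collected = 365.50 g × 0.929 = 339.55 g.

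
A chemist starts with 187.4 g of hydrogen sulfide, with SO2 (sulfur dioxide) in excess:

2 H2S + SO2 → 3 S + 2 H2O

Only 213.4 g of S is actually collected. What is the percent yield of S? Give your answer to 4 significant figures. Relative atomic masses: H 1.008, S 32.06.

80.69 %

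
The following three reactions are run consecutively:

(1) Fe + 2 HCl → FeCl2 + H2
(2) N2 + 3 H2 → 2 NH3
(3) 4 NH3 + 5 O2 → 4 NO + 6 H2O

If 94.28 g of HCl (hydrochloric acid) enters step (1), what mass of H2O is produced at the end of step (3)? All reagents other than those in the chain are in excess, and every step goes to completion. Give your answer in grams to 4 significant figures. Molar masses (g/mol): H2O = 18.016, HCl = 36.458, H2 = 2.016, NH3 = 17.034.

23.29 g

n(HCl) = 94.28 / 36.458 = 2.5860 mol.
Reaction (1): HCl→H2 ratio 2:1 ⇒ n(H2) = 1.2930 mol.
Reaction (2): H2→NH3 ratio 3:2 ⇒ n(NH3) = 0.86200 mol.
Reaction (3): NH3→H2O ratio 4:6 ⇒ n(H2O) = 1.2930 mol.
Mass of H2O = 1.2930 × 18.016 = 23.295 g.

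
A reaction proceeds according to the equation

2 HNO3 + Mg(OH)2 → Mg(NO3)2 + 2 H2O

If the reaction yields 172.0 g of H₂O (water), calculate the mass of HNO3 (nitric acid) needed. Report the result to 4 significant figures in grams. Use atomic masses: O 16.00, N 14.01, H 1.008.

601.6 g

M(H2O) = 2(1.008) + 16.00 = 18.016 g/mol.
M(HNO3) = 1.008 + 14.01 + 3(16.00) = 63.018 g/mol.
n(H2O) = 172.00 g / 18.016 g/mol = 9.5471 mol.
From the equation the H2O:HNO3 mole ratio is 2:2, so n(HNO3) = 9.5471 × 2/2 = 9.5471 mol.
Mass of HNO3 = 9.5471 mol × 63.018 g/mol = 601.64 g.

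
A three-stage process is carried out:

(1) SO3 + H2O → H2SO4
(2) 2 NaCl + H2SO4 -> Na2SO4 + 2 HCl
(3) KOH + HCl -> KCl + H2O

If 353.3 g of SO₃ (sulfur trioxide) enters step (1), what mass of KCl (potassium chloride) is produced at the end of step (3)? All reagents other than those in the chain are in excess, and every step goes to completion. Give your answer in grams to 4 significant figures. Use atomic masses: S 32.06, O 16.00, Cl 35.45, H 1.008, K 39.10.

658.0 g

M(SO3) = 32.06 + 3(16.00) = 80.06 g/mol.
M(KCl) = 39.10 + 35.45 = 74.55 g/mol.
n(SO3) = 353.3 / 80.06 = 4.4129 mol.
Reaction (1): SO3→H2SO4 ratio 1:1 ⇒ n(H2SO4) = 4.4129 mol.
Reaction (2): H2SO4→HCl ratio 1:2 ⇒ n(HCl) = 8.8259 mol.
Reaction (3): HCl→KCl ratio 1:1 ⇒ n(KCl) = 8.8259 mol.
Mass of KCl = 8.8259 × 74.55 = 657.97 g.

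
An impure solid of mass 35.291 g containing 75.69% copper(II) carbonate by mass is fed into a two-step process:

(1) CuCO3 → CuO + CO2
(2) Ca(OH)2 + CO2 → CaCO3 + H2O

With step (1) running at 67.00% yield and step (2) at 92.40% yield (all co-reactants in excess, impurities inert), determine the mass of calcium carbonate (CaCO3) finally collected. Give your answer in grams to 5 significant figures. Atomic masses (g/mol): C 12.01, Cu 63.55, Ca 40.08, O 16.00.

Pure CuCO3 = 35.291 × 0.7569 = 26.7118 g.
M(CuCO3) = 63.55 + 12.01 + 3(16.00) = 123.56 g/mol.
M(CaCO3) = 40.08 + 12.01 + 3(16.00) = 100.09 g/mol.
n(CuCO3) = 26.7118 / 123.56 = 0.216185 mol.
Step 1 (CuCO3:CO2 = 1:1): theoretical n(CO2) = 0.216185 mol; at 67.00% yield, n(CO2) = 0.144844 mol.
Step 2 (CO2:CaCO3 = 1:1): theoretical n(CaCO3) = 0.144844 mol, so theoretical mass = 0.144844 × 100.09 = 14.4974 g.
At 92.40% yield, actual mass of CaCO3 = 14.4974 × 0.9240 = 13.3956 g.

13.396 g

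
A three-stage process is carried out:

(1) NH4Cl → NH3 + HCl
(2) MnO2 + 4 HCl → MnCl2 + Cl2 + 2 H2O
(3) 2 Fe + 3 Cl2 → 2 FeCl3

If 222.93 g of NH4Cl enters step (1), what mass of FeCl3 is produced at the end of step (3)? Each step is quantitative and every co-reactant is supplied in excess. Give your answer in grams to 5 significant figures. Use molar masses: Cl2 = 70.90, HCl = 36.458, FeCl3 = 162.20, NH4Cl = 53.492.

n(NH4Cl) = 222.93 / 53.492 = 4.16754 mol.
Reaction (1): NH4Cl→HCl ratio 1:1 ⇒ n(HCl) = 4.16754 mol.
Reaction (2): HCl→Cl2 ratio 4:1 ⇒ n(Cl2) = 1.04188 mol.
Reaction (3): Cl2→FeCl3 ratio 3:2 ⇒ n(FeCl3) = 0.694590 mol.
Mass of FeCl3 = 0.694590 × 162.20 = 112.662 g.

112.66 g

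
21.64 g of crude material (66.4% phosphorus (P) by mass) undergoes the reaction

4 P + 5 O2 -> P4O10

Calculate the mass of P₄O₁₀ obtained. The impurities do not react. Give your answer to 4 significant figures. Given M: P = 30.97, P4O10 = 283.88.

32.93 g

Mass of pure P = 21.64 g × 0.664 = 14.369 g.
n(P) = 14.369 g / 30.97 g/mol = 0.46396 mol.
From the equation the P:P4O10 mole ratio is 4:1, so n(P4O10) = 0.46396 × 1/4 = 0.11599 mol.
Mass of P4O10 = 0.11599 mol × 283.88 g/mol = 32.928 g.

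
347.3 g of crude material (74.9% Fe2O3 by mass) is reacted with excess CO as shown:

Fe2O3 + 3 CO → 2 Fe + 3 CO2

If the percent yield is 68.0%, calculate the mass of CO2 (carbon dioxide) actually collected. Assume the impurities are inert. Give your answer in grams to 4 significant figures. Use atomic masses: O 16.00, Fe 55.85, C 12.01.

146.2 g

Pure Fe2O3 available = 347.3 g × 0.749 = 260.13 g.
M(Fe2O3) = 2(55.85) + 3(16.00) = 159.70 g/mol.
M(CO2) = 12.01 + 2(16.00) = 44.01 g/mol.
n(Fe2O3) = 260.13 g / 159.70 g/mol = 1.6289 mol.
From the equation the Fe2O3:CO2 mole ratio is 1:3, so n(CO2) = 1.6289 × 3/1 = 4.8866 mol.
Mass of CO2 = 4.8866 mol × 44.01 g/mol = 215.06 g.
Actual mass collected = 215.06 g × 0.680 = 146.24 g.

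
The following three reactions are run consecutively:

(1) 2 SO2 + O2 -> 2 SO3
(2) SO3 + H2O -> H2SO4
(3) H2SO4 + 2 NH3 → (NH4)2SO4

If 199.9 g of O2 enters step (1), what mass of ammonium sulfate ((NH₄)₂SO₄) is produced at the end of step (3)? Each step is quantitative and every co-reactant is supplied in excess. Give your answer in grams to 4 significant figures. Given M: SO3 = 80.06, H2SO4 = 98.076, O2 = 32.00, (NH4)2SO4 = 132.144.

n(O2) = 199.9 / 32.00 = 6.2469 mol.
Reaction (1): O2→SO3 ratio 1:2 ⇒ n(SO3) = 12.494 mol.
Reaction (2): SO3→H2SO4 ratio 1:1 ⇒ n(H2SO4) = 12.494 mol.
Reaction (3): H2SO4→(NH4)2SO4 ratio 1:1 ⇒ n((NH4)2SO4) = 12.494 mol.
Mass of (NH4)2SO4 = 12.494 × 132.144 = 1651.0 g.

1651 g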